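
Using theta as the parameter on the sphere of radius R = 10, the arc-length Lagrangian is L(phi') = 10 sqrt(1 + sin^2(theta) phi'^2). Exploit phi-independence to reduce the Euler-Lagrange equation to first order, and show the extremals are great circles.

On the sphere of radius R = 10 with spherical coordinates (θ, φ), the induced metric is
    ds^2 = 100(dθ^2 + sin^2(θ) dφ^2).
Parameterise by θ; the arc-length functional is
    J[φ] = ∫ 10 sqrt(1 + sin^2(θ) (dφ/dθ)^2) dθ,
so L = 10 sqrt(1 + sin^2(θ) φ'^2). Compute
    ∂L/∂φ = 0  (L has no explicit φ dependence),
    ∂L/∂φ' = 10 sin^2(θ) φ' / sqrt(1 + sin^2(θ) φ'^2).
Since ∂L/∂φ = 0, the Euler-Lagrange equation
    d/dθ(∂L/∂φ') − ∂L/∂φ = 0
reduces to d/dθ(∂L/∂φ') = 0, i.e. the momentum conjugate to φ is conserved:
    10 sin^2(θ) φ' / sqrt(1 + sin^2(θ) φ'^2) = C.
The overall factor of 10 is constant, so dividing through gives Clairaut's relation sin^2(θ) φ' / sqrt(1 + sin^2(θ) φ'^2) = C' (with C' = C/10). Solving for φ' and integrating gives the great-circle family
    cot(θ) = A cos(φ − φ_0),
i.e. the intersection of the sphere with a plane through the origin. The two constants A and φ_0 (equivalently C and one phase) are fixed by the two endpoint conditions.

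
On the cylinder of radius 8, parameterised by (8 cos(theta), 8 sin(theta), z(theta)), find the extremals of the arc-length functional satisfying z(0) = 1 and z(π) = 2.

Parameterise the cylinder of radius R = 8 as
    r(θ) = (8 cos θ, 8 sin θ, z(θ)).
The arc-length element is
    ds = sqrt(64 + (dz/dθ)^2) dθ,
so the Lagrangian is L = sqrt(64 + z'^2).
L depends on z' only, not on z or θ, so ∂L/∂z = 0 and
    ∂L/∂z' = z' / sqrt(64 + z'^2).
The Euler-Lagrange equation gives
    d/dθ( z' / sqrt(64 + z'^2) ) = 0,
so z' is constant. Integrating once:
    z(θ) = a θ + b,
a helix on the cylinder (a straight line when the cylinder is unrolled). The constants a, b are determined by the endpoint conditions.
With endpoint conditions z(0) = 1 and z(π) = 2: from z(0) = b we get b = 1, and a·π + 1 = 2 gives a = 1/π, so
    z(θ) = (1/π) θ + 1.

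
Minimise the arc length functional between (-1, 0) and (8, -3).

Arc-length functional: J[y] = ∫ sqrt(1 + (y')^2) dx.
Lagrangian L = sqrt(1 + (y')^2) has no explicit y dependence, so ∂L/∂y = 0 and the Euler-Lagrange equation gives
    d/dx( y' / sqrt(1 + (y')^2) ) = 0  ⇒  y' / sqrt(1 + (y')^2) = const.
Hence y' is constant, so y(x) is affine.
Fitting the endpoints (-1, 0) and (8, -3):
    slope m = ((-3) − 0) / (8 − (-1)) = -1/3,
    intercept c = 0 − m·(-1) = -1/3.
Extremal: y(x) = (-1/3) x - 1/3.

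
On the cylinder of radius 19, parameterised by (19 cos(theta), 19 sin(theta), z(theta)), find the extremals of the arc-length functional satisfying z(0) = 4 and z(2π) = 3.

Parameterise the cylinder of radius R = 19 as
    r(θ) = (19 cos θ, 19 sin θ, z(θ)).
The arc-length element is
    ds = sqrt(361 + (dz/dθ)^2) dθ,
so the Lagrangian is L = sqrt(361 + z'^2).
L depends on z' only, not on z or θ, so ∂L/∂z = 0 and
    ∂L/∂z' = z' / sqrt(361 + z'^2).
The Euler-Lagrange equation gives
    d/dθ( z' / sqrt(361 + z'^2) ) = 0,
so z' is constant. Integrating once:
    z(θ) = a θ + b,
a helix on the cylinder (a straight line when the cylinder is unrolled). The constants a, b are determined by the endpoint conditions.
With endpoint conditions z(0) = 4 and z(2π) = 3: from z(0) = b we get b = 4, and a·2π + 4 = 3 gives a = -1/(2π), so
    z(θ) = (-1/(2π)) θ + 4.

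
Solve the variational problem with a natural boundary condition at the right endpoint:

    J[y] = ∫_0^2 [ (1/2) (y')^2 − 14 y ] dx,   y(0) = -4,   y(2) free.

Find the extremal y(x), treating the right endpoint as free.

The Lagrangian L = (1/2) (y')^2 − 14 y gives
    ∂L/∂y = −14,   ∂L/∂y' = y'.
Euler-Lagrange: d/dx(y') − (−14) = 0, i.e. y'' + 14 = 0, so
    y(x) = −(14/2) x^2 + C1 x + C2.
Fixed left endpoint y(0) = -4 ⇒ C2 = -4.
The right endpoint x = 2 is free, so the natural (transversality) condition is ∂L/∂y' |_{x=2} = 0, i.e. y'(2) = 0.
Compute y'(x) = −14 x + C1, so y'(2) = −28 + C1 = 0 ⇒ C1 = 28.
Therefore the extremal is
    y(x) = −7 x^2 + 28 x − 4.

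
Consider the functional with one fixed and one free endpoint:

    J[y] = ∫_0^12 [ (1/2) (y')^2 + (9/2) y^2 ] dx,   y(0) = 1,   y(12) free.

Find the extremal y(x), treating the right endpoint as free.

The Lagrangian L = (1/2) (y')^2 + (9/2) y^2 gives
    ∂L/∂y = 9 y,   ∂L/∂y' = y'.
Euler-Lagrange: y'' − 9 y = 0.
With k = 3, the general solution is
    y(x) = A cosh(3 x) + B sinh(3 x).
Fixed left endpoint y(0) = 1 ⇒ A = 1.
The right endpoint x = 12 is free, so the natural (transversality) condition is ∂L/∂y' |_{x=12} = 0, i.e. y'(12) = 0.
Compute y'(x) = A k sinh(k x) + B k cosh(k x), so
    y'(12) = A k sinh(k·12) + B k cosh(k·12) = 0
    ⇒ B = −A tanh(k·12) = − tanh(3·12).
Therefore the extremal is
    y(x) = cosh(3 x) − tanh(3·12) sinh(3 x).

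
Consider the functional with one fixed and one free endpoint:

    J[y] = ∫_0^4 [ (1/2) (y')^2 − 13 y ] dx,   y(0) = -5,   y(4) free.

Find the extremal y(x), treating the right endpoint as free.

The Lagrangian L = (1/2) (y')^2 − 13 y gives
    ∂L/∂y = −13,   ∂L/∂y' = y'.
Euler-Lagrange: d/dx(y') − (−13) = 0, i.e. y'' + 13 = 0, so
    y(x) = −(13/2) x^2 + C1 x + C2.
Fixed left endpoint y(0) = -5 ⇒ C2 = -5.
The right endpoint x = 4 is free, so the natural (transversality) condition is ∂L/∂y' |_{x=4} = 0, i.e. y'(4) = 0.
Compute y'(x) = −13 x + C1, so y'(4) = −52 + C1 = 0 ⇒ C1 = 52.
Therefore the extremal is
    y(x) = −(13/2) x^2 + 52 x − 5.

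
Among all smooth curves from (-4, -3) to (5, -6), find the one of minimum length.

Arc-length functional: J[y] = ∫ sqrt(1 + (y')^2) dx.
Lagrangian L = sqrt(1 + (y')^2) has no explicit y dependence, so ∂L/∂y = 0 and the Euler-Lagrange equation gives
    d/dx( y' / sqrt(1 + (y')^2) ) = 0  ⇒  y' / sqrt(1 + (y')^2) = const.
Hence y' is constant, so y(x) is affine.
Fitting the endpoints (-4, -3) and (5, -6):
    slope m = ((-6) − (-3)) / (5 − (-4)) = -1/3,
    intercept c = (-3) − m·(-4) = -13/3.
Extremal: y(x) = (-1/3) x - 13/3.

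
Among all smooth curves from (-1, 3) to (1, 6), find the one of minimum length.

Arc-length functional: J[y] = ∫ sqrt(1 + (y')^2) dx.
Lagrangian L = sqrt(1 + (y')^2) has no explicit y dependence, so ∂L/∂y = 0 and the Euler-Lagrange equation gives
    d/dx( y' / sqrt(1 + (y')^2) ) = 0  ⇒  y' / sqrt(1 + (y')^2) = const.
Hence y' is constant, so y(x) is affine.
Fitting the endpoints (-1, 3) and (1, 6):
    slope m = (6 − 3) / (1 − (-1)) = 3/2,
    intercept c = 3 − m·(-1) = 9/2.
Extremal: y(x) = (3/2) x + 9/2.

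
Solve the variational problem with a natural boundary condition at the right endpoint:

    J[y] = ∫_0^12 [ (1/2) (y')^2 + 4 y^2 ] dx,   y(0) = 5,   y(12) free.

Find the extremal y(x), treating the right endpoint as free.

The Lagrangian L = (1/2) (y')^2 + 4 y^2 gives
    ∂L/∂y = 8 y,   ∂L/∂y' = y'.
Euler-Lagrange: y'' − 8 y = 0.
With k = sqrt(8), the general solution is
    y(x) = A cosh(sqrt(8) x) + B sinh(sqrt(8) x).
Fixed left endpoint y(0) = 5 ⇒ A = 5.
The right endpoint x = 12 is free, so the natural (transversality) condition is ∂L/∂y' |_{x=12} = 0, i.e. y'(12) = 0.
Compute y'(x) = A k sinh(k x) + B k cosh(k x), so
    y'(12) = A k sinh(k·12) + B k cosh(k·12) = 0
    ⇒ B = −A tanh(k·12) = − 5 tanh(sqrt(8)·12).
Therefore the extremal is
    y(x) = 5 cosh(sqrt(8) x) − 5 tanh(sqrt(8)·12) sinh(sqrt(8) x).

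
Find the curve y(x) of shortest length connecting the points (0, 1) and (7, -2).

Arc-length functional: J[y] = ∫ sqrt(1 + (y')^2) dx.
Lagrangian L = sqrt(1 + (y')^2) has no explicit y dependence, so ∂L/∂y = 0 and the Euler-Lagrange equation gives
    d/dx( y' / sqrt(1 + (y')^2) ) = 0  ⇒  y' / sqrt(1 + (y')^2) = const.
Hence y' is constant, so y(x) is affine.
Fitting the endpoints (0, 1) and (7, -2):
    slope m = ((-2) − 1) / (7 − 0) = -3/7,
    intercept c = 1 − m·0 = 1.
Extremal: y(x) = (-3/7) x + 1.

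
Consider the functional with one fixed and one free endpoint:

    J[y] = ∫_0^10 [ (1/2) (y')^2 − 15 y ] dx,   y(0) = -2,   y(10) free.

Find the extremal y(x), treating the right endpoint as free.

The Lagrangian L = (1/2) (y')^2 − 15 y gives
    ∂L/∂y = −15,   ∂L/∂y' = y'.
Euler-Lagrange: d/dx(y') − (−15) = 0, i.e. y'' + 15 = 0, so
    y(x) = −(15/2) x^2 + C1 x + C2.
Fixed left endpoint y(0) = -2 ⇒ C2 = -2.
The right endpoint x = 10 is free, so the natural (transversality) condition is ∂L/∂y' |_{x=10} = 0, i.e. y'(10) = 0.
Compute y'(x) = −15 x + C1, so y'(10) = −150 + C1 = 0 ⇒ C1 = 150.
Therefore the extremal is
    y(x) = −(15/2) x^2 + 150 x − 2.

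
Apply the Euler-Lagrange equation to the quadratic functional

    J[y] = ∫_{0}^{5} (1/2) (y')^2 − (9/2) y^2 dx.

The Lagrangian is L = (1/2) (y')^2 − (9/2) y^2.
Compute ∂L/∂y = -9y, ∂L/∂y' = y'.
The Euler-Lagrange equation d/dx(∂L/∂y') − ∂L/∂y = 0 reduces to
    y'' + 9 y = 0.
Its general solution is
    y(x) = A sin(3x) + B cos(3x),
with A, B fixed by the endpoint conditions.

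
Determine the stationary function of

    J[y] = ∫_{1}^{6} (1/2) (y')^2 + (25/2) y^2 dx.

The Lagrangian is L = (1/2) (y')^2 + (25/2) y^2.
Compute ∂L/∂y = 25y, ∂L/∂y' = y'.
The Euler-Lagrange equation d/dx(∂L/∂y') − ∂L/∂y = 0 reduces to
    y'' − 25 y = 0.
Its general solution is
    y(x) = A e^(5x) + B e^(−5x),
with A, B fixed by the endpoint conditions.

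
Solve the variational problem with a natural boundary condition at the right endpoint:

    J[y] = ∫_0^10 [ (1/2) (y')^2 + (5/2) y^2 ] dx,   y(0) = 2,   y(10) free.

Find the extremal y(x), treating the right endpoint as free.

The Lagrangian L = (1/2) (y')^2 + (5/2) y^2 gives
    ∂L/∂y = 5 y,   ∂L/∂y' = y'.
Euler-Lagrange: y'' − 5 y = 0.
With k = sqrt(5), the general solution is
    y(x) = A cosh(sqrt(5) x) + B sinh(sqrt(5) x).
Fixed left endpoint y(0) = 2 ⇒ A = 2.
The right endpoint x = 10 is free, so the natural (transversality) condition is ∂L/∂y' |_{x=10} = 0, i.e. y'(10) = 0.
Compute y'(x) = A k sinh(k x) + B k cosh(k x), so
    y'(10) = A k sinh(k·10) + B k cosh(k·10) = 0
    ⇒ B = −A tanh(k·10) = − 2 tanh(sqrt(5)·10).
Therefore the extremal is
    y(x) = 2 cosh(sqrt(5) x) − 2 tanh(sqrt(5)·10) sinh(sqrt(5) x).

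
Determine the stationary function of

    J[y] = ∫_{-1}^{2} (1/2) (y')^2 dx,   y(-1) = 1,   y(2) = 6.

The Lagrangian is L = (1/2) (y')^2.
Compute ∂L/∂y = 0, ∂L/∂y' = y'.
The Euler-Lagrange equation d/dx(∂L/∂y') − ∂L/∂y = 0 reduces to
    y'' = 0.
Its general solution is
    y(x) = A x + B,
with A, B fixed by the endpoint conditions.
Applying the endpoint conditions y(-1) = 1 and y(2) = 6: solve A·-1 + B = 1 and A·2 + B = 6. Subtracting gives A(2 − -1) = 6 − 1, so A = 5/3, and B = 1 − A·-1 = 8/3. Therefore
    y(x) = (5/3) x + 8/3.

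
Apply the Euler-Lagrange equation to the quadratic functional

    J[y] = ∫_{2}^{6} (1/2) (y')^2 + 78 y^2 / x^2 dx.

The Lagrangian is L = (1/2) (y')^2 + 78 y^2 / x^2.
Compute ∂L/∂y = 156y/x^2, ∂L/∂y' = y'.
The Euler-Lagrange equation d/dx(∂L/∂y') − ∂L/∂y = 0 reduces to
    y'' − 156/x^2 · y = 0  (x > 0).
Its general solution is
    y(x) = A x^13 + B x^(-12),
with A, B fixed by the endpoint conditions.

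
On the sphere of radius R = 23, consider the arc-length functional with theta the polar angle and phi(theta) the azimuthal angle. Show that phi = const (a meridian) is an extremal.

On the sphere of radius R = 23 with spherical coordinates (θ, φ), the induced metric is
    ds^2 = 529(dθ^2 + sin^2(θ) dφ^2).
Using θ as the parameter, the arc-length functional becomes
    J[φ] = ∫ 23 sqrt(1 + sin^2(θ) (dφ/dθ)^2) dθ.
So L = 23 sqrt(1 + sin^2(θ) φ'^2). Compute
    ∂L/∂φ = 0  (L has no explicit φ dependence),
    ∂L/∂φ' = 23 sin^2(θ) φ' / sqrt(1 + sin^2(θ) φ'^2).
For the candidate φ(θ) = c (constant), φ' = 0, so ∂L/∂φ' evaluated along the candidate vanishes, and ∂L/∂φ is identically zero. Hence
    d/dθ(∂L/∂φ') − ∂L/∂φ = 0
is satisfied. Therefore meridians φ = const are extremals of arc length — they are geodesics on the sphere.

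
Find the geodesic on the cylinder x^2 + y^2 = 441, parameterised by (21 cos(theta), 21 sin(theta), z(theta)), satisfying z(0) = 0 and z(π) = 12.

Parameterise the cylinder of radius R = 21 as
    r(θ) = (21 cos θ, 21 sin θ, z(θ)).
The arc-length element is
    ds = sqrt(441 + (dz/dθ)^2) dθ,
so the Lagrangian is L = sqrt(441 + z'^2).
L depends on z' only, not on z or θ, so ∂L/∂z = 0 and
    ∂L/∂z' = z' / sqrt(441 + z'^2).
The Euler-Lagrange equation gives
    d/dθ( z' / sqrt(441 + z'^2) ) = 0,
so z' is constant. Integrating once:
    z(θ) = a θ + b,
a helix on the cylinder (a straight line when the cylinder is unrolled). The constants a, b are determined by the endpoint conditions.
With endpoint conditions z(0) = 0 and z(π) = 12: from z(0) = b we get b = 0, and a·π + 0 = 12 gives a = 12/π, so
    z(θ) = (12/π) θ.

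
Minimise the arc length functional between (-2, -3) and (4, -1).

Arc-length functional: J[y] = ∫ sqrt(1 + (y')^2) dx.
Lagrangian L = sqrt(1 + (y')^2) has no explicit y dependence, so ∂L/∂y = 0 and the Euler-Lagrange equation gives
    d/dx( y' / sqrt(1 + (y')^2) ) = 0  ⇒  y' / sqrt(1 + (y')^2) = const.
Hence y' is constant, so y(x) is affine.
Fitting the endpoints (-2, -3) and (4, -1):
    slope m = ((-1) − (-3)) / (4 − (-2)) = 1/3,
    intercept c = (-3) − m·(-2) = -7/3.
Extremal: y(x) = (1/3) x - 7/3.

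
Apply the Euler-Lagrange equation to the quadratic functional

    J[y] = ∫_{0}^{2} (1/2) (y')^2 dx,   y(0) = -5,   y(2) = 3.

The Lagrangian is L = (1/2) (y')^2.
Compute ∂L/∂y = 0, ∂L/∂y' = y'.
The Euler-Lagrange equation d/dx(∂L/∂y') − ∂L/∂y = 0 reduces to
    y'' = 0.
Its general solution is
    y(x) = A x + B,
with A, B fixed by the endpoint conditions.
Applying the endpoint conditions y(0) = -5 and y(2) = 3: solve A·0 + B = -5 and A·2 + B = 3. Subtracting gives A(2 − 0) = 3 − -5, so A = 4, and B = -5 − A·0 = -5. Therefore
    y(x) = 4 x - 5.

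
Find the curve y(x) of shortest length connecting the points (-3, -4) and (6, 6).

Arc-length functional: J[y] = ∫ sqrt(1 + (y')^2) dx.
Lagrangian L = sqrt(1 + (y')^2) has no explicit y dependence, so ∂L/∂y = 0 and the Euler-Lagrange equation gives
    d/dx( y' / sqrt(1 + (y')^2) ) = 0  ⇒  y' / sqrt(1 + (y')^2) = const.
Hence y' is constant, so y(x) is affine.
Fitting the endpoints (-3, -4) and (6, 6):
    slope m = (6 − (-4)) / (6 − (-3)) = 10/9,
    intercept c = (-4) − m·(-3) = -2/3.
Extremal: y(x) = (10/9) x - 2/3.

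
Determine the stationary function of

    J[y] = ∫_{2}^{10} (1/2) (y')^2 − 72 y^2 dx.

The Lagrangian is L = (1/2) (y')^2 − 72 y^2.
Compute ∂L/∂y = -144y, ∂L/∂y' = y'.
The Euler-Lagrange equation d/dx(∂L/∂y') − ∂L/∂y = 0 reduces to
    y'' + 144 y = 0.
Its general solution is
    y(x) = A sin(12x) + B cos(12x),
with A, B fixed by the endpoint conditions.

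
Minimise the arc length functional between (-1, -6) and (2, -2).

Arc-length functional: J[y] = ∫ sqrt(1 + (y')^2) dx.
Lagrangian L = sqrt(1 + (y')^2) has no explicit y dependence, so ∂L/∂y = 0 and the Euler-Lagrange equation gives
    d/dx( y' / sqrt(1 + (y')^2) ) = 0  ⇒  y' / sqrt(1 + (y')^2) = const.
Hence y' is constant, so y(x) is affine.
Fitting the endpoints (-1, -6) and (2, -2):
    slope m = ((-2) − (-6)) / (2 − (-1)) = 4/3,
    intercept c = (-6) − m·(-1) = -14/3.
Extremal: y(x) = (4/3) x - 14/3.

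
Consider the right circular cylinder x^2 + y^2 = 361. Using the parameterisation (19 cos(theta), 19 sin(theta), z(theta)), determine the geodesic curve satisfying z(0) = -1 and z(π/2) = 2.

Parameterise the cylinder of radius R = 19 as
    r(θ) = (19 cos θ, 19 sin θ, z(θ)).
The arc-length element is
    ds = sqrt(361 + (dz/dθ)^2) dθ,
so the Lagrangian is L = sqrt(361 + z'^2).
L depends on z' only, not on z or θ, so ∂L/∂z = 0 and
    ∂L/∂z' = z' / sqrt(361 + z'^2).
The Euler-Lagrange equation gives
    d/dθ( z' / sqrt(361 + z'^2) ) = 0,
so z' is constant. Integrating once:
    z(θ) = a θ + b,
a helix on the cylinder (a straight line when the cylinder is unrolled). The constants a, b are determined by the endpoint conditions.
With endpoint conditions z(0) = -1 and z(π/2) = 2: from z(0) = b we get b = -1, and a·π/2 + -1 = 2 gives a = 6/π, so
    z(θ) = (6/π) θ − 1.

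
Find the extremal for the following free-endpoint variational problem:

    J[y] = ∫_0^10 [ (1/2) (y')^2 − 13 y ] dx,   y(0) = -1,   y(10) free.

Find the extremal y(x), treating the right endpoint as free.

The Lagrangian L = (1/2) (y')^2 − 13 y gives
    ∂L/∂y = −13,   ∂L/∂y' = y'.
Euler-Lagrange: d/dx(y') − (−13) = 0, i.e. y'' + 13 = 0, so
    y(x) = −(13/2) x^2 + C1 x + C2.
Fixed left endpoint y(0) = -1 ⇒ C2 = -1.
The right endpoint x = 10 is free, so the natural (transversality) condition is ∂L/∂y' |_{x=10} = 0, i.e. y'(10) = 0.
Compute y'(x) = −13 x + C1, so y'(10) = −130 + C1 = 0 ⇒ C1 = 130.
Therefore the extremal is
    y(x) = −(13/2) x^2 + 130 x − 1.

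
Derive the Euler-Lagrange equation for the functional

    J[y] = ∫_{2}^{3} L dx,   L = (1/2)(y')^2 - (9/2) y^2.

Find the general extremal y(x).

The Lagrangian is L = (1/2)(y')^2 - (9/2) y^2.
∂L/∂y = -9y.
∂L/∂y' = y'.
The Euler-Lagrange equation d/dx(∂L/∂y') − ∂L/∂y = 0 becomes:
    y'' + 9 y = 0
General solution: y(x) = A sin(3x) + B cos(3x), where A and B are arbitrary constants fixed by the endpoint conditions.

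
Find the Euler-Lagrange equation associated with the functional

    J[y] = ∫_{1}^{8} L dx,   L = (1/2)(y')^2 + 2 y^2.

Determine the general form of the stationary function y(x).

The Lagrangian is L = (1/2)(y')^2 + 2 y^2.
∂L/∂y = 4y.
∂L/∂y' = y'.
The Euler-Lagrange equation d/dx(∂L/∂y') − ∂L/∂y = 0 becomes:
    y'' - 4 y = 0
General solution: y(x) = A e^(2x) + B e^(-2x), where A and B are arbitrary constants fixed by the endpoint conditions.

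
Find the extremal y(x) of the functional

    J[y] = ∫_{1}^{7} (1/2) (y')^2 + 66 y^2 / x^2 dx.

The Lagrangian is L = (1/2) (y')^2 + 66 y^2 / x^2.
Compute ∂L/∂y = 132y/x^2, ∂L/∂y' = y'.
The Euler-Lagrange equation d/dx(∂L/∂y') − ∂L/∂y = 0 reduces to
    y'' − 132/x^2 · y = 0  (x > 0).
Its general solution is
    y(x) = A x^12 + B x^(-11),
with A, B fixed by the endpoint conditions.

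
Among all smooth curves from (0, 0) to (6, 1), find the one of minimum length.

Arc-length functional: J[y] = ∫ sqrt(1 + (y')^2) dx.
Lagrangian L = sqrt(1 + (y')^2) has no explicit y dependence, so ∂L/∂y = 0 and the Euler-Lagrange equation gives
    d/dx( y' / sqrt(1 + (y')^2) ) = 0  ⇒  y' / sqrt(1 + (y')^2) = const.
Hence y' is constant, so y(x) is affine.
Fitting the endpoints (0, 0) and (6, 1):
    slope m = (1 − 0) / (6 − 0) = 1/6,
    intercept c = 0 − m·0 = 0.
Extremal: y(x) = (1/6) x.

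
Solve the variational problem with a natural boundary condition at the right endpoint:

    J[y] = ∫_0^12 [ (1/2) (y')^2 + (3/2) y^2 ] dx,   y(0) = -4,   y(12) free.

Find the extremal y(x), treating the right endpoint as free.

The Lagrangian L = (1/2) (y')^2 + (3/2) y^2 gives
    ∂L/∂y = 3 y,   ∂L/∂y' = y'.
Euler-Lagrange: y'' − 3 y = 0.
With k = sqrt(3), the general solution is
    y(x) = A cosh(sqrt(3) x) + B sinh(sqrt(3) x).
Fixed left endpoint y(0) = -4 ⇒ A = -4.
The right endpoint x = 12 is free, so the natural (transversality) condition is ∂L/∂y' |_{x=12} = 0, i.e. y'(12) = 0.
Compute y'(x) = A k sinh(k x) + B k cosh(k x), so
    y'(12) = A k sinh(k·12) + B k cosh(k·12) = 0
    ⇒ B = −A tanh(k·12) = 4 tanh(sqrt(3)·12).
Therefore the extremal is
    y(x) = −4 cosh(sqrt(3) x) + 4 tanh(sqrt(3)·12) sinh(sqrt(3) x).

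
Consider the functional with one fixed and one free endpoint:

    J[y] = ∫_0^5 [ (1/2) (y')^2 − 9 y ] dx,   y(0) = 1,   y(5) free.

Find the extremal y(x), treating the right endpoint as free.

The Lagrangian L = (1/2) (y')^2 − 9 y gives
    ∂L/∂y = −9,   ∂L/∂y' = y'.
Euler-Lagrange: d/dx(y') − (−9) = 0, i.e. y'' + 9 = 0, so
    y(x) = −(9/2) x^2 + C1 x + C2.
Fixed left endpoint y(0) = 1 ⇒ C2 = 1.
The right endpoint x = 5 is free, so the natural (transversality) condition is ∂L/∂y' |_{x=5} = 0, i.e. y'(5) = 0.
Compute y'(x) = −9 x + C1, so y'(5) = −45 + C1 = 0 ⇒ C1 = 45.
Therefore the extremal is
    y(x) = −(9/2) x^2 + 45 x + 1.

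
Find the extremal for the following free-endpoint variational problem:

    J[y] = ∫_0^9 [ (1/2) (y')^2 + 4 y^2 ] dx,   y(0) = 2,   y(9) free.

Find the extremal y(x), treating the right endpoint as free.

The Lagrangian L = (1/2) (y')^2 + 4 y^2 gives
    ∂L/∂y = 8 y,   ∂L/∂y' = y'.
Euler-Lagrange: y'' − 8 y = 0.
With k = sqrt(8), the general solution is
    y(x) = A cosh(sqrt(8) x) + B sinh(sqrt(8) x).
Fixed left endpoint y(0) = 2 ⇒ A = 2.
The right endpoint x = 9 is free, so the natural (transversality) condition is ∂L/∂y' |_{x=9} = 0, i.e. y'(9) = 0.
Compute y'(x) = A k sinh(k x) + B k cosh(k x), so
    y'(9) = A k sinh(k·9) + B k cosh(k·9) = 0
    ⇒ B = −A tanh(k·9) = − 2 tanh(sqrt(8)·9).
Therefore the extremal is
    y(x) = 2 cosh(sqrt(8) x) − 2 tanh(sqrt(8)·9) sinh(sqrt(8) x).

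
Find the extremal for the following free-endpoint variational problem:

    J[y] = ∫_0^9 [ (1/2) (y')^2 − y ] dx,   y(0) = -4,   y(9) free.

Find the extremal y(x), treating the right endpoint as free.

The Lagrangian L = (1/2) (y')^2 − y gives
    ∂L/∂y = −1,   ∂L/∂y' = y'.
Euler-Lagrange: d/dx(y') − (−1) = 0, i.e. y'' + 1 = 0, so
    y(x) = −(1/2) x^2 + C1 x + C2.
Fixed left endpoint y(0) = -4 ⇒ C2 = -4.
The right endpoint x = 9 is free, so the natural (transversality) condition is ∂L/∂y' |_{x=9} = 0, i.e. y'(9) = 0.
Compute y'(x) = −1 x + C1, so y'(9) = −9 + C1 = 0 ⇒ C1 = 9.
Therefore the extremal is
    y(x) = −x^2/2 + 9 x − 4.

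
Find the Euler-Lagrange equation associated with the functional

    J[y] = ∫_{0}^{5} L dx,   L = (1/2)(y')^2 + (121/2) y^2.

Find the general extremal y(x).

The Lagrangian is L = (1/2)(y')^2 + (121/2) y^2.
∂L/∂y = 121y.
∂L/∂y' = y'.
The Euler-Lagrange equation d/dx(∂L/∂y') − ∂L/∂y = 0 becomes:
    y'' - 121 y = 0
General solution: y(x) = A e^(11x) + B e^(-11x), where A and B are arbitrary constants fixed by the endpoint conditions.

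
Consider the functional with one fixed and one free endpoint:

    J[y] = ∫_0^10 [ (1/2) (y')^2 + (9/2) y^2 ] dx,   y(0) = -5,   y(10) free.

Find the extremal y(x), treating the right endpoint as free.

The Lagrangian L = (1/2) (y')^2 + (9/2) y^2 gives
    ∂L/∂y = 9 y,   ∂L/∂y' = y'.
Euler-Lagrange: y'' − 9 y = 0.
With k = 3, the general solution is
    y(x) = A cosh(3 x) + B sinh(3 x).
Fixed left endpoint y(0) = -5 ⇒ A = -5.
The right endpoint x = 10 is free, so the natural (transversality) condition is ∂L/∂y' |_{x=10} = 0, i.e. y'(10) = 0.
Compute y'(x) = A k sinh(k x) + B k cosh(k x), so
    y'(10) = A k sinh(k·10) + B k cosh(k·10) = 0
    ⇒ B = −A tanh(k·10) = 5 tanh(3·10).
Therefore the extremal is
    y(x) = −5 cosh(3 x) + 5 tanh(3·10) sinh(3 x).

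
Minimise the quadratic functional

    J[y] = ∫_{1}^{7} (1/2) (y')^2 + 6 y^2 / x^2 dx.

The Lagrangian is L = (1/2) (y')^2 + 6 y^2 / x^2.
Compute ∂L/∂y = 12y/x^2, ∂L/∂y' = y'.
The Euler-Lagrange equation d/dx(∂L/∂y') − ∂L/∂y = 0 reduces to
    y'' − 12/x^2 · y = 0  (x > 0).
Its general solution is
    y(x) = A x^4 + B x^(-3),
with A, B fixed by the endpoint conditions.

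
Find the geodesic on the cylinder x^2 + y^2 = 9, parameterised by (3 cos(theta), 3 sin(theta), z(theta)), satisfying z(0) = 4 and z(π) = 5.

Parameterise the cylinder of radius R = 3 as
    r(θ) = (3 cos θ, 3 sin θ, z(θ)).
The arc-length element is
    ds = sqrt(9 + (dz/dθ)^2) dθ,
so the Lagrangian is L = sqrt(9 + z'^2).
L depends on z' only, not on z or θ, so ∂L/∂z = 0 and
    ∂L/∂z' = z' / sqrt(9 + z'^2).
The Euler-Lagrange equation gives
    d/dθ( z' / sqrt(9 + z'^2) ) = 0,
so z' is constant. Integrating once:
    z(θ) = a θ + b,
a helix on the cylinder (a straight line when the cylinder is unrolled). The constants a, b are determined by the endpoint conditions.
With endpoint conditions z(0) = 4 and z(π) = 5: from z(0) = b we get b = 4, and a·π + 4 = 5 gives a = 1/π, so
    z(θ) = (1/π) θ + 4.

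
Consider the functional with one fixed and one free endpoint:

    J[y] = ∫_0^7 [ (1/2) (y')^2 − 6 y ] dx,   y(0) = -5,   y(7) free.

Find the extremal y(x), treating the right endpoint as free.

The Lagrangian L = (1/2) (y')^2 − 6 y gives
    ∂L/∂y = −6,   ∂L/∂y' = y'.
Euler-Lagrange: d/dx(y') − (−6) = 0, i.e. y'' + 6 = 0, so
    y(x) = −(6/2) x^2 + C1 x + C2.
Fixed left endpoint y(0) = -5 ⇒ C2 = -5.
The right endpoint x = 7 is free, so the natural (transversality) condition is ∂L/∂y' |_{x=7} = 0, i.e. y'(7) = 0.
Compute y'(x) = −6 x + C1, so y'(7) = −42 + C1 = 0 ⇒ C1 = 42.
Therefore the extremal is
    y(x) = −3 x^2 + 42 x − 5.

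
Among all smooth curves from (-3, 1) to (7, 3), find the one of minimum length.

Arc-length functional: J[y] = ∫ sqrt(1 + (y')^2) dx.
Lagrangian L = sqrt(1 + (y')^2) has no explicit y dependence, so ∂L/∂y = 0 and the Euler-Lagrange equation gives
    d/dx( y' / sqrt(1 + (y')^2) ) = 0  ⇒  y' / sqrt(1 + (y')^2) = const.
Hence y' is constant, so y(x) is affine.
Fitting the endpoints (-3, 1) and (7, 3):
    slope m = (3 − 1) / (7 − (-3)) = 1/5,
    intercept c = 1 − m·(-3) = 8/5.
Extremal: y(x) = (1/5) x + 8/5.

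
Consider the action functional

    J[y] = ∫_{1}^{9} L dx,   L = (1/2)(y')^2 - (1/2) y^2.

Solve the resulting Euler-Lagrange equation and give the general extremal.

The Lagrangian is L = (1/2)(y')^2 - (1/2) y^2.
∂L/∂y = -y.
∂L/∂y' = y'.
The Euler-Lagrange equation d/dx(∂L/∂y') − ∂L/∂y = 0 becomes:
    y'' + y = 0
General solution: y(x) = A sin(x) + B cos(x), where A and B are arbitrary constants fixed by the endpoint conditions.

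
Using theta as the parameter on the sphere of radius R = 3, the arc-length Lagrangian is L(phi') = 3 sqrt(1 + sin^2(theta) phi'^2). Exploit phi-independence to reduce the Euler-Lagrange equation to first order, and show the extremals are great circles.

On the sphere of radius R = 3 with spherical coordinates (θ, φ), the induced metric is
    ds^2 = 9(dθ^2 + sin^2(θ) dφ^2).
Parameterise by θ; the arc-length functional is
    J[φ] = ∫ 3 sqrt(1 + sin^2(θ) (dφ/dθ)^2) dθ,
so L = 3 sqrt(1 + sin^2(θ) φ'^2). Compute
    ∂L/∂φ = 0  (L has no explicit φ dependence),
    ∂L/∂φ' = 3 sin^2(θ) φ' / sqrt(1 + sin^2(θ) φ'^2).
Since ∂L/∂φ = 0, the Euler-Lagrange equation
    d/dθ(∂L/∂φ') − ∂L/∂φ = 0
reduces to d/dθ(∂L/∂φ') = 0, i.e. the momentum conjugate to φ is conserved:
    3 sin^2(θ) φ' / sqrt(1 + sin^2(θ) φ'^2) = C.
The overall factor of 3 is constant, so dividing through gives Clairaut's relation sin^2(θ) φ' / sqrt(1 + sin^2(θ) φ'^2) = C' (with C' = C/3). Solving for φ' and integrating gives the great-circle family
    cot(θ) = A cos(φ − φ_0),
i.e. the intersection of the sphere with a plane through the origin. The two constants A and φ_0 (equivalently C and one phase) are fixed by the two endpoint conditions.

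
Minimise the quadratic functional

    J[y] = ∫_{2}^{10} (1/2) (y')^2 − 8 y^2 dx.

The Lagrangian is L = (1/2) (y')^2 − 8 y^2.
Compute ∂L/∂y = -16y, ∂L/∂y' = y'.
The Euler-Lagrange equation d/dx(∂L/∂y') − ∂L/∂y = 0 reduces to
    y'' + 16 y = 0.
Its general solution is
    y(x) = A sin(4x) + B cos(4x),
with A, B fixed by the endpoint conditions.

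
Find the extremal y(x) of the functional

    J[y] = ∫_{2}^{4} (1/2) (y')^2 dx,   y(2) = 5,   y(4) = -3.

The Lagrangian is L = (1/2) (y')^2.
Compute ∂L/∂y = 0, ∂L/∂y' = y'.
The Euler-Lagrange equation d/dx(∂L/∂y') − ∂L/∂y = 0 reduces to
    y'' = 0.
Its general solution is
    y(x) = A x + B,
with A, B fixed by the endpoint conditions.
Applying the endpoint conditions y(2) = 5 and y(4) = -3: solve A·2 + B = 5 and A·4 + B = -3. Subtracting gives A(4 − 2) = -3 − 5, so A = -4, and B = 5 − A·2 = 13. Therefore
    y(x) = -4 x + 13.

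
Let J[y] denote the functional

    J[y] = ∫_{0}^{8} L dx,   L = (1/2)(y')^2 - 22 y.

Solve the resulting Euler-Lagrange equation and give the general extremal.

The Lagrangian is L = (1/2)(y')^2 - 22 y.
∂L/∂y = -22.
∂L/∂y' = y'.
The Euler-Lagrange equation d/dx(∂L/∂y') − ∂L/∂y = 0 becomes:
    y'' + 22 = 0
General solution: y(x) = -11 x^2 + A x + B, where A and B are arbitrary constants fixed by the endpoint conditions.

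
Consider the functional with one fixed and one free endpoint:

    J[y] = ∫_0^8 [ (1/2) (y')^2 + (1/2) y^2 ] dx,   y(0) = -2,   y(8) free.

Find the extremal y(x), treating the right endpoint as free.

The Lagrangian L = (1/2) (y')^2 + (1/2) y^2 gives
    ∂L/∂y = 1 y,   ∂L/∂y' = y'.
Euler-Lagrange: y'' − y = 0.
With k = 1, the general solution is
    y(x) = A cosh(x) + B sinh(x).
Fixed left endpoint y(0) = -2 ⇒ A = -2.
The right endpoint x = 8 is free, so the natural (transversality) condition is ∂L/∂y' |_{x=8} = 0, i.e. y'(8) = 0.
Compute y'(x) = A k sinh(k x) + B k cosh(k x), so
    y'(8) = A k sinh(k·8) + B k cosh(k·8) = 0
    ⇒ B = −A tanh(k·8) = 2 tanh(1·8).
Therefore the extremal is
    y(x) = −2 cosh(1 x) + 2 tanh(1·8) sinh(1 x).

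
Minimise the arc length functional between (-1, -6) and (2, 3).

Arc-length functional: J[y] = ∫ sqrt(1 + (y')^2) dx.
Lagrangian L = sqrt(1 + (y')^2) has no explicit y dependence, so ∂L/∂y = 0 and the Euler-Lagrange equation gives
    d/dx( y' / sqrt(1 + (y')^2) ) = 0  ⇒  y' / sqrt(1 + (y')^2) = const.
Hence y' is constant, so y(x) is affine.
Fitting the endpoints (-1, -6) and (2, 3):
    slope m = (3 − (-6)) / (2 − (-1)) = 3,
    intercept c = (-6) − m·(-1) = -3.
Extremal: y(x) = 3 x - 3.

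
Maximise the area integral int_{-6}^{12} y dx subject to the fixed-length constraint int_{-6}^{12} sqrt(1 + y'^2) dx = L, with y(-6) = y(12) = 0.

Set up the augmented Lagrangian using a multiplier λ for the length constraint:
    F(y, y') = y − λ sqrt(1 + y'^2).
F has no explicit x dependence, so the Beltrami identity yields a first integral
    F − y' ∂F/∂y' = C.
Compute ∂F/∂y' = −λ y' / sqrt(1 + y'^2). Then
    y − λ sqrt(1 + y'^2) + λ y'^2 / sqrt(1 + y'^2) = C
    ⇒  y − λ / sqrt(1 + y'^2) = C.
Solving for y' and integrating gives
    (x − a)^2 + (y − b)^2 = λ^2,
a circular arc of radius λ. The constants a, b are determined by the endpoint conditions y(-6) = y(12) = 0, and λ is fixed implicitly by the length constraint
    ∫_{-6}^{12} sqrt(1 + y'^2) dx = L.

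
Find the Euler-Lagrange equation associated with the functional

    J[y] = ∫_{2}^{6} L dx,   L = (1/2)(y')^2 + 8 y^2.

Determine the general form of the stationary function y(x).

The Lagrangian is L = (1/2)(y')^2 + 8 y^2.
∂L/∂y = 16y.
∂L/∂y' = y'.
The Euler-Lagrange equation d/dx(∂L/∂y') − ∂L/∂y = 0 becomes:
    y'' - 16 y = 0
General solution: y(x) = A e^(4x) + B e^(-4x), where A and B are arbitrary constants fixed by the endpoint conditions.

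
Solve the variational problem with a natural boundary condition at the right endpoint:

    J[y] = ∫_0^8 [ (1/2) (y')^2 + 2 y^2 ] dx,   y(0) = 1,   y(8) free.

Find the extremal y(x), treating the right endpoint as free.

The Lagrangian L = (1/2) (y')^2 + 2 y^2 gives
    ∂L/∂y = 4 y,   ∂L/∂y' = y'.
Euler-Lagrange: y'' − 4 y = 0.
With k = 2, the general solution is
    y(x) = A cosh(2 x) + B sinh(2 x).
Fixed left endpoint y(0) = 1 ⇒ A = 1.
The right endpoint x = 8 is free, so the natural (transversality) condition is ∂L/∂y' |_{x=8} = 0, i.e. y'(8) = 0.
Compute y'(x) = A k sinh(k x) + B k cosh(k x), so
    y'(8) = A k sinh(k·8) + B k cosh(k·8) = 0
    ⇒ B = −A tanh(k·8) = − tanh(2·8).
Therefore the extremal is
    y(x) = cosh(2 x) − tanh(2·8) sinh(2 x).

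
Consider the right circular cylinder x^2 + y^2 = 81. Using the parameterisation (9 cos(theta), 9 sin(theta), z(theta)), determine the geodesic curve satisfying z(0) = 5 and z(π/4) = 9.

Parameterise the cylinder of radius R = 9 as
    r(θ) = (9 cos θ, 9 sin θ, z(θ)).
The arc-length element is
    ds = sqrt(81 + (dz/dθ)^2) dθ,
so the Lagrangian is L = sqrt(81 + z'^2).
L depends on z' only, not on z or θ, so ∂L/∂z = 0 and
    ∂L/∂z' = z' / sqrt(81 + z'^2).
The Euler-Lagrange equation gives
    d/dθ( z' / sqrt(81 + z'^2) ) = 0,
so z' is constant. Integrating once:
    z(θ) = a θ + b,
a helix on the cylinder (a straight line when the cylinder is unrolled). The constants a, b are determined by the endpoint conditions.
With endpoint conditions z(0) = 5 and z(π/4) = 9: from z(0) = b we get b = 5, and a·π/4 + 5 = 9 gives a = 16/π, so
    z(θ) = (16/π) θ + 5.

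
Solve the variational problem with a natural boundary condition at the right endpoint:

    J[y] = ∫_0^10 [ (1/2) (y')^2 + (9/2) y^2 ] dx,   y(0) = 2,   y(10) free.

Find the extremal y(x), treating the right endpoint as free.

The Lagrangian L = (1/2) (y')^2 + (9/2) y^2 gives
    ∂L/∂y = 9 y,   ∂L/∂y' = y'.
Euler-Lagrange: y'' − 9 y = 0.
With k = 3, the general solution is
    y(x) = A cosh(3 x) + B sinh(3 x).
Fixed left endpoint y(0) = 2 ⇒ A = 2.
The right endpoint x = 10 is free, so the natural (transversality) condition is ∂L/∂y' |_{x=10} = 0, i.e. y'(10) = 0.
Compute y'(x) = A k sinh(k x) + B k cosh(k x), so
    y'(10) = A k sinh(k·10) + B k cosh(k·10) = 0
    ⇒ B = −A tanh(k·10) = − 2 tanh(3·10).
Therefore the extremal is
    y(x) = 2 cosh(3 x) − 2 tanh(3·10) sinh(3 x).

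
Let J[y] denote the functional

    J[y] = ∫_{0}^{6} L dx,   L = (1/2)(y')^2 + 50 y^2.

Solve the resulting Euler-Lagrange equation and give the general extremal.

The Lagrangian is L = (1/2)(y')^2 + 50 y^2.
∂L/∂y = 100y.
∂L/∂y' = y'.
The Euler-Lagrange equation d/dx(∂L/∂y') − ∂L/∂y = 0 becomes:
    y'' - 100 y = 0
General solution: y(x) = A e^(10x) + B e^(-10x), where A and B are arbitrary constants fixed by the endpoint conditions.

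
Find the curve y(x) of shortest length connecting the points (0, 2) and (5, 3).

Arc-length functional: J[y] = ∫ sqrt(1 + (y')^2) dx.
Lagrangian L = sqrt(1 + (y')^2) has no explicit y dependence, so ∂L/∂y = 0 and the Euler-Lagrange equation gives
    d/dx( y' / sqrt(1 + (y')^2) ) = 0  ⇒  y' / sqrt(1 + (y')^2) = const.
Hence y' is constant, so y(x) is affine.
Fitting the endpoints (0, 2) and (5, 3):
    slope m = (3 − 2) / (5 − 0) = 1/5,
    intercept c = 2 − m·0 = 2.
Extremal: y(x) = (1/5) x + 2.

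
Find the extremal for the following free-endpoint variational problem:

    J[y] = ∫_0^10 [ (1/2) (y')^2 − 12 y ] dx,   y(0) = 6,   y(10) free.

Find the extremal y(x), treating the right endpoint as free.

The Lagrangian L = (1/2) (y')^2 − 12 y gives
    ∂L/∂y = −12,   ∂L/∂y' = y'.
Euler-Lagrange: d/dx(y') − (−12) = 0, i.e. y'' + 12 = 0, so
    y(x) = −(12/2) x^2 + C1 x + C2.
Fixed left endpoint y(0) = 6 ⇒ C2 = 6.
The right endpoint x = 10 is free, so the natural (transversality) condition is ∂L/∂y' |_{x=10} = 0, i.e. y'(10) = 0.
Compute y'(x) = −12 x + C1, so y'(10) = −120 + C1 = 0 ⇒ C1 = 120.
Therefore the extremal is
    y(x) = −6 x^2 + 120 x + 6.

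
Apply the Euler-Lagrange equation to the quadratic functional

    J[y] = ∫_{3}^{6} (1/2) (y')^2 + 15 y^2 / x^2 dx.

The Lagrangian is L = (1/2) (y')^2 + 15 y^2 / x^2.
Compute ∂L/∂y = 30y/x^2, ∂L/∂y' = y'.
The Euler-Lagrange equation d/dx(∂L/∂y') − ∂L/∂y = 0 reduces to
    y'' − 30/x^2 · y = 0  (x > 0).
Its general solution is
    y(x) = A x^6 + B x^(-5),
with A, B fixed by the endpoint conditions.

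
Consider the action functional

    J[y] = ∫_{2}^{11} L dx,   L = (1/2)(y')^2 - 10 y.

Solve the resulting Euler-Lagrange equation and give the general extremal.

The Lagrangian is L = (1/2)(y')^2 - 10 y.
∂L/∂y = -10.
∂L/∂y' = y'.
The Euler-Lagrange equation d/dx(∂L/∂y') − ∂L/∂y = 0 becomes:
    y'' + 10 = 0
General solution: y(x) = -5 x^2 + A x + B, where A and B are arbitrary constants fixed by the endpoint conditions.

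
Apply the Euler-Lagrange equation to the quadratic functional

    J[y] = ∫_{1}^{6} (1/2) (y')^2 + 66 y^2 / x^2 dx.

The Lagrangian is L = (1/2) (y')^2 + 66 y^2 / x^2.
Compute ∂L/∂y = 132y/x^2, ∂L/∂y' = y'.
The Euler-Lagrange equation d/dx(∂L/∂y') − ∂L/∂y = 0 reduces to
    y'' − 132/x^2 · y = 0  (x > 0).
Its general solution is
    y(x) = A x^12 + B x^(-11),
with A, B fixed by the endpoint conditions.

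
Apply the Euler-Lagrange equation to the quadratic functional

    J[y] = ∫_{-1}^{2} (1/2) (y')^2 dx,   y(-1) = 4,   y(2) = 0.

The Lagrangian is L = (1/2) (y')^2.
Compute ∂L/∂y = 0, ∂L/∂y' = y'.
The Euler-Lagrange equation d/dx(∂L/∂y') − ∂L/∂y = 0 reduces to
    y'' = 0.
Its general solution is
    y(x) = A x + B,
with A, B fixed by the endpoint conditions.
Applying the endpoint conditions y(-1) = 4 and y(2) = 0: solve A·-1 + B = 4 and A·2 + B = 0. Subtracting gives A(2 − -1) = 0 − 4, so A = -4/3, and B = 4 − A·-1 = 8/3. Therefore
    y(x) = (-4/3) x + 8/3.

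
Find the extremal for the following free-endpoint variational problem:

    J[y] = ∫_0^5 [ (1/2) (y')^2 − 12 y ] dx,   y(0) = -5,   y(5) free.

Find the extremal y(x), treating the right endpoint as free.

The Lagrangian L = (1/2) (y')^2 − 12 y gives
    ∂L/∂y = −12,   ∂L/∂y' = y'.
Euler-Lagrange: d/dx(y') − (−12) = 0, i.e. y'' + 12 = 0, so
    y(x) = −(12/2) x^2 + C1 x + C2.
Fixed left endpoint y(0) = -5 ⇒ C2 = -5.
The right endpoint x = 5 is free, so the natural (transversality) condition is ∂L/∂y' |_{x=5} = 0, i.e. y'(5) = 0.
Compute y'(x) = −12 x + C1, so y'(5) = −60 + C1 = 0 ⇒ C1 = 60.
Therefore the extremal is
    y(x) = −6 x^2 + 60 x − 5.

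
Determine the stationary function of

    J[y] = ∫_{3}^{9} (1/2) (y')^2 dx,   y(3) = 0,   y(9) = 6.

The Lagrangian is L = (1/2) (y')^2.
Compute ∂L/∂y = 0, ∂L/∂y' = y'.
The Euler-Lagrange equation d/dx(∂L/∂y') − ∂L/∂y = 0 reduces to
    y'' = 0.
Its general solution is
    y(x) = A x + B,
with A, B fixed by the endpoint conditions.
Applying the endpoint conditions y(3) = 0 and y(9) = 6: solve A·3 + B = 0 and A·9 + B = 6. Subtracting gives A(9 − 3) = 6 − 0, so A = 1, and B = 0 − A·3 = -3. Therefore
    y(x) = x - 3.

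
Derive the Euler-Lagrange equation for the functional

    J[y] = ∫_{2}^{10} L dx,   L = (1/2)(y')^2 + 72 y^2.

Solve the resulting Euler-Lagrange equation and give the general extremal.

The Lagrangian is L = (1/2)(y')^2 + 72 y^2.
∂L/∂y = 144y.
∂L/∂y' = y'.
The Euler-Lagrange equation d/dx(∂L/∂y') − ∂L/∂y = 0 becomes:
    y'' - 144 y = 0
General solution: y(x) = A e^(12x) + B e^(-12x), where A and B are arbitrary constants fixed by the endpoint conditions.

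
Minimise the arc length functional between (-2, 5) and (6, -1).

Arc-length functional: J[y] = ∫ sqrt(1 + (y')^2) dx.
Lagrangian L = sqrt(1 + (y')^2) has no explicit y dependence, so ∂L/∂y = 0 and the Euler-Lagrange equation gives
    d/dx( y' / sqrt(1 + (y')^2) ) = 0  ⇒  y' / sqrt(1 + (y')^2) = const.
Hence y' is constant, so y(x) is affine.
Fitting the endpoints (-2, 5) and (6, -1):
    slope m = ((-1) − 5) / (6 − (-2)) = -3/4,
    intercept c = 5 − m·(-2) = 7/2.
Extremal: y(x) = (-3/4) x + 7/2.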